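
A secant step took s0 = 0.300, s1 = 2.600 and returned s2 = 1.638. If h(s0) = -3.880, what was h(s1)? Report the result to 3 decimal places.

2.790

The secant line through (0.300, -3.880) and (2.600, h(s1)) crosses zero at s2 = 1.638.
So (0.300, -3.880), (2.600, h(s1)), (1.638, 0) are collinear:
h(s1) = -3.880 · (2.600 − 1.638) / (0.300 − 1.638) = -3.880 · (0.96200)/(-1.33800) = 2.78966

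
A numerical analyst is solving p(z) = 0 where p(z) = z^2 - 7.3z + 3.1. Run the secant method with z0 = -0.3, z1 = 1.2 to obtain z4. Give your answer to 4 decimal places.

0.4529

p(-0.3) = 5.380000, p(1.2) = -4.220000
z2 = 1.200000 − (-4.220000)·(1.200000 − (-0.300000)) / (-4.220000 − 5.380000) = 1.200000 − (-6.330000)/(-9.600000) = 0.540625
p(0.540625) = -0.554287
z3 = 0.540625 − (-0.554287)·(0.540625 − 1.200000) / (-0.554287 − (-4.220000)) = 0.540625 − (0.365483)/(3.665713) = 0.440922
p(0.440922) = 0.075682
z4 = 0.440922 − 0.075682·(0.440922 − 0.540625) / (0.075682 − (-0.554287)) = 0.440922 − (-0.007546)/(0.629970) = 0.452900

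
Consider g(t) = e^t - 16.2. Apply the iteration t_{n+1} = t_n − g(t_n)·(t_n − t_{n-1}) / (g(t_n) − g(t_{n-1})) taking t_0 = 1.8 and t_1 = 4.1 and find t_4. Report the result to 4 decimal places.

2.8821

g(1.8) = -10.150353, g(4.1) = 44.140288
t_2 = 4.100000 − 44.140288·(4.100000 − 1.800000) / (44.140288 − (-10.150353)) = 4.100000 − (101.522661)/(54.290640) = 2.230015
g(2.230015) = -6.899991
t_3 = 2.230015 − (-6.899991)·(2.230015 − 4.100000) / (-6.899991 − 44.140288) = 2.230015 − (12.902877)/(-51.040278) = 2.482813
g(2.482813) = -4.225094
t_4 = 2.482813 − (-4.225094)·(2.482813 − 2.230015) / (-4.225094 − (-6.899991)) = 2.482813 − (-1.068095)/(2.674897) = 2.882117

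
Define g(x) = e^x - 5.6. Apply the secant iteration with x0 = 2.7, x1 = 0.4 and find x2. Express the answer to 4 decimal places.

1.1058

g(2.7) = 9.279732, g(0.4) = -4.108175
x2 = 0.400000 − (-4.108175)·(0.400000 − 2.700000) / (-4.108175 − 9.279732) = 0.400000 − (9.448803)/(-13.387907) = 1.105771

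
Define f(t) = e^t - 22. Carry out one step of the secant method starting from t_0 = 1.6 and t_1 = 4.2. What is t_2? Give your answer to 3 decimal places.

f(1.6) = -17.04697, f(4.2) = 44.68633
t_2 = 4.20000 − 44.68633·(4.20000 − 1.60000) / (44.68633 − (-17.04697)) = 4.20000 − (116.18446)/(61.73330) = 2.31796

2.318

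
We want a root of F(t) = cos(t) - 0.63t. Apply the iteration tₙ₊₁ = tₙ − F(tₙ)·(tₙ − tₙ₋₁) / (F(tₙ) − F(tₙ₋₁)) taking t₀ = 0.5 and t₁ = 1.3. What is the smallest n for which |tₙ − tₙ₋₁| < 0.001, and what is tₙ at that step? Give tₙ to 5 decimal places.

n = 5, tₙ = 0.93832

F(0.5) = 0.5625826, F(1.3) = -0.5515012
t₂ = 1.3000000 − (-0.5515012)·(0.8000000)/(-1.1140837) = 0.9039787;  |Δ| = 0.3960213
F(0.9039787) = 0.0489819
t₃ = 0.9039787 − 0.0489819·(-0.3960213)/(0.6004831) = 0.9362825;  |Δ| = 0.0323038
F(0.9362825) = 0.0029281
t₄ = 0.9362825 − 0.0029281·(0.0323038)/(-0.0460538) = 0.9383364;  |Δ| = 0.0020539
F(0.9383364) = -0.0000212
t₅ = 0.9383364 − (-0.0000212)·(0.0020539)/(-0.0029493) = 0.9383216;  |Δ| = 0.0000148
|t₅ − t₄| = 0.0000148 < 0.001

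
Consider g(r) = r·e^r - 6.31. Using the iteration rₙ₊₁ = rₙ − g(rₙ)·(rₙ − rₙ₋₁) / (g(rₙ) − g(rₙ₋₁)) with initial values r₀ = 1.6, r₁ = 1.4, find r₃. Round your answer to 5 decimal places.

g(1.6) = 1.6148519, g(1.4) = -0.6327200
r₂ = 1.4000000 − (-0.6327200)·(1.4000000 − 1.6000000) / (-0.6327200 − 1.6148519) = 1.4000000 − (0.1265440)/(-2.2475719) = 1.4563025
g(1.4563025) = -0.0623633
r₃ = 1.4563025 − (-0.0623633)·(1.4563025 − 1.4000000) / (-0.0623633 − (-0.6327200)) = 1.4563025 − (-0.0035112)/(0.5703567) = 1.4624587

1.46246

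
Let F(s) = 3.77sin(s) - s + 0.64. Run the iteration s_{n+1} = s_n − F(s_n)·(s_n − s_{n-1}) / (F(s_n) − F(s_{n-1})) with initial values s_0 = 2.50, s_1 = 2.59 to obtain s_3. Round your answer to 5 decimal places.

2.59608

F(2.50) = 0.3962400, F(2.59) = 0.0256472
s_2 = 2.5900000 − 0.0256472·(2.5900000 − 2.5000000) / (0.0256472 − 0.3962400) = 2.5900000 − (0.0023082)/(-0.3705928) = 2.5962285
F(2.5962285) = -0.0006185
s_3 = 2.5962285 − (-0.0006185)·(2.5962285 − 2.5900000) / (-0.0006185 − 0.0256472) = 2.5962285 − (-0.0000039)/(-0.0262657) = 2.5960818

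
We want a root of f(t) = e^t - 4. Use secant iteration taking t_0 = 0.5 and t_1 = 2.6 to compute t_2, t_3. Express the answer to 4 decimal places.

f(0.5) = -2.351279, f(2.6) = 9.463738
t_2 = 2.600000 − 9.463738·(2.600000 − 0.500000) / (9.463738 − (-2.351279)) = 2.600000 − (19.873850)/(11.815017) = 0.917916
f(0.917916) = -1.495933
t_3 = 0.917916 − (-1.495933)·(0.917916 − 2.600000) / (-1.495933 − 9.463738) = 0.917916 − (2.516285)/(-10.959671) = 1.147511

0.9179, 1.1475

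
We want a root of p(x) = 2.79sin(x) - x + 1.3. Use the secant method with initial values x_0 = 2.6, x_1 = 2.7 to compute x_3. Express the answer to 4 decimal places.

2.6404

p(2.6) = 0.138249, p(2.7) = -0.207610
x_2 = 2.700000 − (-0.207610)·(2.700000 − 2.600000) / (-0.207610 − 0.138249) = 2.700000 − (-0.020761)/(-0.345859) = 2.639973
p(2.639973) = 0.001590
x_3 = 2.639973 − 0.001590·(2.639973 − 2.700000) / (0.001590 − (-0.207610)) = 2.639973 − (-0.000095)/(0.209200) = 2.640429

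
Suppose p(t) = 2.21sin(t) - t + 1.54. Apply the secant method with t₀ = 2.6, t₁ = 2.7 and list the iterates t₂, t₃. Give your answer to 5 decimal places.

2.62689, 2.62724

p(2.6) = 0.0792580, p(2.7) = -0.2154905
t₂ = 2.7000000 − (-0.2154905)·(2.7000000 − 2.6000000) / (-0.2154905 − 0.0792580) = 2.7000000 − (-0.0215490)/(-0.2947485) = 2.6268901
p(2.6268901) = 0.0010399
t₃ = 2.6268901 − 0.0010399·(2.6268901 − 2.7000000) / (0.0010399 − (-0.2154905)) = 2.6268901 − (-0.0000760)/(0.2165304) = 2.6272412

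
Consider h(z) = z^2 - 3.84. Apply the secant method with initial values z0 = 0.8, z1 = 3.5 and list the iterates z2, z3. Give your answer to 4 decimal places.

h(0.8) = -3.200000, h(3.5) = 8.410000
z2 = 3.500000 − 8.410000·(3.500000 − 0.800000) / (8.410000 − (-3.200000)) = 3.500000 − (22.707000)/(11.610000) = 1.544186
h(1.544186) = -1.455489
z3 = 1.544186 − (-1.455489)·(1.544186 − 3.500000) / (-1.455489 − 8.410000) = 1.544186 − (2.846667)/(-9.865489) = 1.832734

1.5442, 1.8327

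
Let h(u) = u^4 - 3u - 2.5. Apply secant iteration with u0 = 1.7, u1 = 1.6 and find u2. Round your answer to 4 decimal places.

1.6498

h(1.7) = 0.752100, h(1.6) = -0.746400
u2 = 1.600000 − (-0.746400)·(1.600000 − 1.700000) / (-0.746400 − 0.752100) = 1.600000 − (0.074640)/(-1.498500) = 1.649810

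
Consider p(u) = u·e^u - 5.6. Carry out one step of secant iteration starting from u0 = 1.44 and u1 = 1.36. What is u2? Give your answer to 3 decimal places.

p(1.44) = 0.47780, p(1.36) = -0.30118
u2 = 1.36000 − (-0.30118)·(1.36000 − 1.44000) / (-0.30118 − 0.47780) = 1.36000 − (0.02409)/(-0.77898) = 1.39093

1.391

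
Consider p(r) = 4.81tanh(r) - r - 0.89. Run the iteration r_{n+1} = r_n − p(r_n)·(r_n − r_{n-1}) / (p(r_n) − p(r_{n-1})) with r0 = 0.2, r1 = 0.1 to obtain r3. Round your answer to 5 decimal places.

0.23919

p(0.2) = -0.1406247, p(0.1) = -0.5105969
r2 = 0.1000000 − (-0.5105969)·(0.1000000 − 0.2000000) / (-0.5105969 − (-0.1406247)) = 0.1000000 − (0.0510597)/(-0.3699722) = 0.2380095
p(0.2380095) = -0.0043224
r3 = 0.2380095 − (-0.0043224)·(0.2380095 − 0.1000000) / (-0.0043224 − (-0.5105969)) = 0.2380095 − (-0.0005965)/(0.5062745) = 0.2391878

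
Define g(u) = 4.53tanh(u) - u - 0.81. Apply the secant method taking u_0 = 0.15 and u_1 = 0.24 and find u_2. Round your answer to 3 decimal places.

0.235

g(0.15) = -0.28555, g(0.24) = 0.01680
u_2 = 0.24000 − 0.01680·(0.24000 − 0.15000) / (0.01680 − (-0.28555)) = 0.24000 − (0.00151)/(0.30235) = 0.23500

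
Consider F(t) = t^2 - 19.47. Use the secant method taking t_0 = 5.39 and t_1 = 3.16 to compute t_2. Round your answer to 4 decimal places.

F(5.39) = 9.582100, F(3.16) = -9.484400
t_2 = 3.160000 − (-9.484400)·(3.160000 − 5.390000) / (-9.484400 − 9.582100) = 3.160000 − (21.150212)/(-19.066500) = 4.269287

4.2693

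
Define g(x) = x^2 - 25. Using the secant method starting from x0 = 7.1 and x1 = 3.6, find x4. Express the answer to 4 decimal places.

g(7.1) = 25.410000, g(3.6) = -12.040000
x2 = 3.600000 − (-12.040000)·(3.600000 − 7.100000) / (-12.040000 − 25.410000) = 3.600000 − (42.140000)/(-37.450000) = 4.725234
g(4.725234) = -2.672167
x3 = 4.725234 − (-2.672167)·(4.725234 − 3.600000) / (-2.672167 − (-12.040000)) = 4.725234 − (-3.006812)/(9.367833) = 5.046206
g(5.046206) = 0.464192
x4 = 5.046206 − 0.464192·(5.046206 − 4.725234) / (0.464192 − (-2.672167)) = 5.046206 − (0.148992)/(3.136359) = 4.998701

4.9987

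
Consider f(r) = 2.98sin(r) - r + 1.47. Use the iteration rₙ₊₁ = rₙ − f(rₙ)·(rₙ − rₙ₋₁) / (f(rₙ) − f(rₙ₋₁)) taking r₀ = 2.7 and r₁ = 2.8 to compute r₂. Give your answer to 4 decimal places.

f(2.7) = 0.043592, f(2.8) = -0.331735
r₂ = 2.800000 − (-0.331735)·(2.800000 − 2.700000) / (-0.331735 − 0.043592) = 2.800000 − (-0.033174)/(-0.375327) = 2.711614

2.7116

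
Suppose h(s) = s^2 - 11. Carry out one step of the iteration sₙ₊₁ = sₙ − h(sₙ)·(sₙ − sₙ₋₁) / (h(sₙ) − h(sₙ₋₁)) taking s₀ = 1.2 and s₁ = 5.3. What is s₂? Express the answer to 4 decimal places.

h(1.2) = -9.560000, h(5.3) = 17.090000
s₂ = 5.300000 − 17.090000·(5.300000 − 1.200000) / (17.090000 − (-9.560000)) = 5.300000 − (70.069000)/(26.650000) = 2.670769

2.6708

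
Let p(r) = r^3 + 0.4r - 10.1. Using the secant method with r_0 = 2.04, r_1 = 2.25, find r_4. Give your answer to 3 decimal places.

2.100

p(2.04) = -0.79434, p(2.25) = 2.19063
r_2 = 2.25000 − 2.19063·(2.25000 − 2.04000) / (2.19063 − (-0.79434)) = 2.25000 − (0.46003)/(2.98496) = 2.09588
p(2.09588) = -0.05500
r_3 = 2.09588 − (-0.05500)·(2.09588 − 2.25000) / (-0.05500 − 2.19063) = 2.09588 − (0.00848)/(-2.24562) = 2.09966
p(2.09966) = -0.00366
r_4 = 2.09966 − (-0.00366)·(2.09966 − 2.09588) / (-0.00366 − (-0.05500)) = 2.09966 − (-0.00001)/(0.05134) = 2.09993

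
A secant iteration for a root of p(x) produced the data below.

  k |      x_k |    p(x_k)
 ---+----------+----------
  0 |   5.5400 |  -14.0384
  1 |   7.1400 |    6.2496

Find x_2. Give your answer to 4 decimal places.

x_2 = 7.1400 − 6.2496·(7.1400 − 5.5400) / (6.2496 − (-14.0384))
   = 7.1400 − (9.999360)/(20.288000) = 6.647129

6.6471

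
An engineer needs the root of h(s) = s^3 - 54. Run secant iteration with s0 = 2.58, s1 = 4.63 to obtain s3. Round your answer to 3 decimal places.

h(2.58) = -36.82649, h(4.63) = 45.25285
s2 = 4.63000 − 45.25285·(4.63000 − 2.58000) / (45.25285 − (-36.82649)) = 4.63000 − (92.76834)/(82.07933) = 3.49977
h(3.49977) = -11.13337
s3 = 3.49977 − (-11.13337)·(3.49977 − 4.63000) / (-11.13337 − 45.25285) = 3.49977 − (12.58324)/(-56.38621) = 3.72293

3.723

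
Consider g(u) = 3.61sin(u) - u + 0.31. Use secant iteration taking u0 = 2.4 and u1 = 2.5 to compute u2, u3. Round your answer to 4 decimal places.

g(2.4) = 0.348422, g(2.5) = -0.029516
u2 = 2.500000 − (-0.029516)·(2.500000 − 2.400000) / (-0.029516 − 0.348422) = 2.500000 − (-0.002952)/(-0.377938) = 2.492190
g(2.492190) = 0.000814
u3 = 2.492190 − 0.000814·(2.492190 − 2.500000) / (0.000814 − (-0.029516)) = 2.492190 − (-0.000006)/(0.030330) = 2.492400

2.4922, 2.4924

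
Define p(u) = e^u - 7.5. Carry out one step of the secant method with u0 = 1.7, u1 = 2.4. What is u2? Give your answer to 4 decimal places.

1.9556

p(1.7) = -2.026053, p(2.4) = 3.523176
u2 = 2.400000 − 3.523176·(2.400000 − 1.700000) / (3.523176 − (-2.026053)) = 2.400000 − (2.466223)/(5.549229) = 1.955574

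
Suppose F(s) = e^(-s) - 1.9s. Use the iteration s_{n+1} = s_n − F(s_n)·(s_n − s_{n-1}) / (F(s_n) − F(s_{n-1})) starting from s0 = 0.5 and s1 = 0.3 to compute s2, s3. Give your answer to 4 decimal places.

0.3664, 0.3653

F(0.5) = -0.343469, F(0.3) = 0.170818
s2 = 0.300000 − 0.170818·(0.300000 − 0.500000) / (0.170818 − (-0.343469)) = 0.300000 − (-0.034164)/(0.514288) = 0.366429
F(0.366429) = -0.003010
s3 = 0.366429 − (-0.003010)·(0.366429 − 0.300000) / (-0.003010 − 0.170818) = 0.366429 − (-0.000200)/(-0.173828) = 0.365279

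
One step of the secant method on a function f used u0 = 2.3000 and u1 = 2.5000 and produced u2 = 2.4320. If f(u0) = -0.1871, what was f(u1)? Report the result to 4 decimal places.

0.0964

The secant line through (2.3000, -0.1871) and (2.5000, f(u1)) crosses zero at u2 = 2.4320.
So (2.3000, -0.1871), (2.5000, f(u1)), (2.4320, 0) are collinear:
f(u1) = -0.1871 · (2.5000 − 2.4320) / (2.3000 − 2.4320) = -0.1871 · (0.068000)/(-0.132000) = 0.096385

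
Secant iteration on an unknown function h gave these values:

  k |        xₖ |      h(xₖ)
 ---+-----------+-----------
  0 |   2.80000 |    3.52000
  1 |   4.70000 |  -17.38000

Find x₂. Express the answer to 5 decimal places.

3.12000

x₂ = 4.70000 − (-17.38000)·(4.70000 − 2.80000) / (-17.38000 − 3.52000)
   = 4.70000 − (-33.0220000)/(-20.9000000) = 3.1200000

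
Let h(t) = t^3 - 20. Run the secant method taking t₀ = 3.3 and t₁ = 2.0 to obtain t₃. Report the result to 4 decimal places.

2.7662

h(3.3) = 15.937000, h(2.0) = -12.000000
t₂ = 2.000000 − (-12.000000)·(2.000000 − 3.300000) / (-12.000000 − 15.937000) = 2.000000 − (15.600000)/(-27.937000) = 2.558399
h(2.558399) = -3.254236
t₃ = 2.558399 − (-3.254236)·(2.558399 − 2.000000) / (-3.254236 − (-12.000000)) = 2.558399 − (-1.817163)/(8.745764) = 2.766176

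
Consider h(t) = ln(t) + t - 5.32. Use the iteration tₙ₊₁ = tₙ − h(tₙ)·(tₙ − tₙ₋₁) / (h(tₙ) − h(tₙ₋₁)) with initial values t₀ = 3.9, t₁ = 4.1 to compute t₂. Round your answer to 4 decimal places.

h(3.9) = -0.059023, h(4.1) = 0.190987
t₂ = 4.100000 − 0.190987·(4.100000 − 3.900000) / (0.190987 − (-0.059023)) = 4.100000 − (0.038197)/(0.250010) = 3.947217

3.9472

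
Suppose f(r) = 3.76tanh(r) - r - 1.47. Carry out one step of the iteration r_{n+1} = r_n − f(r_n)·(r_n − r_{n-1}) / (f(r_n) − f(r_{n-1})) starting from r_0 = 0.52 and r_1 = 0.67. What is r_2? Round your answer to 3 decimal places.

0.635

f(0.52) = -0.19385, f(0.67) = 0.05952
r_2 = 0.67000 − 0.05952·(0.67000 − 0.52000) / (0.05952 − (-0.19385)) = 0.67000 − (0.00893)/(0.25337) = 0.63476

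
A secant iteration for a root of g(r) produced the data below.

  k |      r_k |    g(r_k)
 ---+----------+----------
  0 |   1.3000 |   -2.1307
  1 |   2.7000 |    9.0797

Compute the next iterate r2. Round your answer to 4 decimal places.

r2 = 2.7000 − 9.0797·(2.7000 − 1.3000) / (9.0797 − (-2.1307))
   = 2.7000 − (12.711580)/(11.210400) = 1.566090

1.5661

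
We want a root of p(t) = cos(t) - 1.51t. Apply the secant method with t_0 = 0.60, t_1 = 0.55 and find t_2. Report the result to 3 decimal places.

p(0.60) = -0.08066, p(0.55) = 0.02202
t_2 = 0.55000 − 0.02202·(0.55000 − 0.60000) / (0.02202 − (-0.08066)) = 0.55000 − (-0.00110)/(0.10269) = 0.56072

0.561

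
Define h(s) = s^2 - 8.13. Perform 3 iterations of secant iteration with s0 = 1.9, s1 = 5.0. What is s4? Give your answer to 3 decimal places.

2.856

h(1.9) = -4.52000, h(5.0) = 16.87000
s2 = 5.00000 − 16.87000·(5.00000 − 1.90000) / (16.87000 − (-4.52000)) = 5.00000 − (52.29700)/(21.39000) = 2.55507
h(2.55507) = -1.60160
s3 = 2.55507 − (-1.60160)·(2.55507 − 5.00000) / (-1.60160 − 16.87000) = 2.55507 − (3.91581)/(-18.47160) = 2.76706
h(2.76706) = -0.47336
s4 = 2.76706 − (-0.47336)·(2.76706 − 2.55507) / (-0.47336 − (-1.60160)) = 2.76706 − (-0.10035)/(1.12824) = 2.85601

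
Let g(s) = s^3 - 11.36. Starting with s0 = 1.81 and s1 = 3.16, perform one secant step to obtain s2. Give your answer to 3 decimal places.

g(1.81) = -5.43026, g(3.16) = 20.19450
s2 = 3.16000 − 20.19450·(3.16000 − 1.81000) / (20.19450 − (-5.43026)) = 3.16000 − (27.26257)/(25.62476) = 2.09608

2.096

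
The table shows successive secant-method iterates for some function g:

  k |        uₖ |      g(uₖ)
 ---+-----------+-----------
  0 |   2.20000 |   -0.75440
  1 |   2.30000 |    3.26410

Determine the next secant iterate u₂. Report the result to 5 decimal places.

2.21877

u₂ = 2.30000 − 3.26410·(2.30000 − 2.20000) / (3.26410 − (-0.75440))
   = 2.30000 − (0.3264100)/(4.0185000) = 2.2187732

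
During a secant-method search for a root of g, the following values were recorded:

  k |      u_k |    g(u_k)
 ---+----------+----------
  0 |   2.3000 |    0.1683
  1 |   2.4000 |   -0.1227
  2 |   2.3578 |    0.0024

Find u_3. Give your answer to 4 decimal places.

2.3586

u_3 = 2.3578 − 0.0024·(2.3578 − 2.4000) / (0.0024 − (-0.1227))
   = 2.3578 − (-0.000101)/(0.125100) = 2.358610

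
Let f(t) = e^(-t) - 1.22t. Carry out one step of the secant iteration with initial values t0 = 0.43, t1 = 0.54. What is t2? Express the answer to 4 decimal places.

0.4986

f(0.43) = 0.125909, f(0.54) = -0.076052
t2 = 0.540000 − (-0.076052)·(0.540000 − 0.430000) / (-0.076052 − 0.125909) = 0.540000 − (-0.008366)/(-0.201961) = 0.498578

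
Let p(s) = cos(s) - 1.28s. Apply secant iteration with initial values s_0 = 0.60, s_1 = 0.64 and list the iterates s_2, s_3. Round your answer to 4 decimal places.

p(0.60) = 0.057336, p(0.64) = -0.017104
s_2 = 0.640000 − (-0.017104)·(0.640000 − 0.600000) / (-0.017104 − 0.057336) = 0.640000 − (-0.000684)/(-0.074440) = 0.630809
p(0.630809) = 0.000115
s_3 = 0.630809 − 0.000115·(0.630809 − 0.640000) / (0.000115 − (-0.017104)) = 0.630809 − (-0.000001)/(0.017219) = 0.630870

0.6308, 0.6309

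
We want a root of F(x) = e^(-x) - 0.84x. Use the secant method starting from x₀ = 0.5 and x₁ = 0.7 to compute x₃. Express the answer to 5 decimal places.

0.63245

F(0.5) = 0.1865307, F(0.7) = -0.0914147
x₂ = 0.7000000 − (-0.0914147)·(0.7000000 − 0.5000000) / (-0.0914147 − 0.1865307) = 0.7000000 − (-0.0182829)/(-0.2779454) = 0.6342211
F(0.6342211) = -0.0023973
x₃ = 0.6342211 − (-0.0023973)·(0.6342211 − 0.7000000) / (-0.0023973 − (-0.0914147)) = 0.6342211 − (0.0001577)/(0.0890174) = 0.6324496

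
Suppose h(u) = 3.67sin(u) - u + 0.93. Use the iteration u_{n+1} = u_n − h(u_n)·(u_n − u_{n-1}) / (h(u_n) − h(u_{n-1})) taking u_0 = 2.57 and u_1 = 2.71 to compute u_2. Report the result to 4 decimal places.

2.6519

h(2.57) = 0.345368, h(2.71) = -0.244773
u_2 = 2.710000 − (-0.244773)·(2.710000 − 2.570000) / (-0.244773 − 0.345368) = 2.710000 − (-0.034268)/(-0.590141) = 2.651932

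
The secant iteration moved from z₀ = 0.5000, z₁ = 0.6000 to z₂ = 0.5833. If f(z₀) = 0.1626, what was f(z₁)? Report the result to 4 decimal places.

The secant line through (0.5000, 0.1626) and (0.6000, f(z₁)) crosses zero at z₂ = 0.5833.
So (0.5000, 0.1626), (0.6000, f(z₁)), (0.5833, 0) are collinear:
f(z₁) = 0.1626 · (0.6000 − 0.5833) / (0.5000 − 0.5833) = 0.1626 · (0.016700)/(-0.083300) = -0.032598

-0.0326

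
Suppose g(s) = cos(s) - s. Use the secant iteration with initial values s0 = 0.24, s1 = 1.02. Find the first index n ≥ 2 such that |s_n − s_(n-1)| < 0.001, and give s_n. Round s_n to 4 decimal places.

g(0.24) = 0.731338, g(1.02) = -0.496634
s2 = 1.020000 − (-0.496634)·(0.780000)/(-1.227972) = 0.704541;  |Δ| = 0.315459
g(0.704541) = 0.057368
s3 = 0.704541 − 0.057368·(-0.315459)/(0.554002) = 0.737207;  |Δ| = 0.032666
g(0.737207) = 0.003141
s4 = 0.737207 − 0.003141·(0.032666)/(-0.054226) = 0.739100;  |Δ| = 0.001892
g(0.739100) = -0.000024
s5 = 0.739100 − (-0.000024)·(0.001892)/(-0.003166) = 0.739085;  |Δ| = 0.000015
|s5 − s4| = 0.000015 < 0.001

n = 5, s_n = 0.7391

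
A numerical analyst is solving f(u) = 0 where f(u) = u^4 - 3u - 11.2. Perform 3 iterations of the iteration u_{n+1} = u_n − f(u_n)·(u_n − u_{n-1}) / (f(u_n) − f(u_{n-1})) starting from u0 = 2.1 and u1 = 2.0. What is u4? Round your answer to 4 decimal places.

f(2.1) = 1.948100, f(2.0) = -1.200000
u2 = 2.000000 − (-1.200000)·(2.000000 − 2.100000) / (-1.200000 − 1.948100) = 2.000000 − (0.120000)/(-3.148100) = 2.038118
f(2.038118) = -0.059254
u3 = 2.038118 − (-0.059254)·(2.038118 − 2.000000) / (-0.059254 − (-1.200000)) = 2.038118 − (-0.002259)/(1.140746) = 2.040098
f(2.040098) = 0.001955
u4 = 2.040098 − 0.001955·(2.040098 − 2.038118) / (0.001955 − (-0.059254)) = 2.040098 − (0.000004)/(0.061210) = 2.040035

2.0400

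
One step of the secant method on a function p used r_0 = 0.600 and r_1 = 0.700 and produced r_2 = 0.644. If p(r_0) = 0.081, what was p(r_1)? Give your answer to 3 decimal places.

The secant line through (0.600, 0.081) and (0.700, p(r_1)) crosses zero at r_2 = 0.644.
So (0.600, 0.081), (0.700, p(r_1)), (0.644, 0) are collinear:
p(r_1) = 0.081 · (0.700 − 0.644) / (0.600 − 0.644) = 0.081 · (0.05600)/(-0.04400) = -0.10309

-0.103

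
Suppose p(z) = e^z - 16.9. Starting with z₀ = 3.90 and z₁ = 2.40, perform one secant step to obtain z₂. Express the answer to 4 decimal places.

2.6297

p(3.90) = 32.502449, p(2.40) = -5.876824
z₂ = 2.400000 − (-5.876824)·(2.400000 − 3.900000) / (-5.876824 − 32.502449) = 2.400000 − (8.815235)/(-38.379273) = 2.629687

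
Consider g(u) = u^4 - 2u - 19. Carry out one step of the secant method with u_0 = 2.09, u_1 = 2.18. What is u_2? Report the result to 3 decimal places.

2.201

g(2.09) = -4.09970, g(2.18) = -0.77469
u_2 = 2.18000 − (-0.77469)·(2.18000 − 2.09000) / (-0.77469 − (-4.09970)) = 2.18000 − (-0.06972)/(3.32501) = 2.20097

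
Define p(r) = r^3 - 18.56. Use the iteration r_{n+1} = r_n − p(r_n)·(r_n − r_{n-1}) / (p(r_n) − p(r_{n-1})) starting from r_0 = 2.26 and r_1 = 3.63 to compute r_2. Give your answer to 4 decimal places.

p(2.26) = -7.016824, p(3.63) = 29.272147
r_2 = 3.630000 − 29.272147·(3.630000 − 2.260000) / (29.272147 − (-7.016824)) = 3.630000 − (40.102841)/(36.288971) = 2.524903

2.5249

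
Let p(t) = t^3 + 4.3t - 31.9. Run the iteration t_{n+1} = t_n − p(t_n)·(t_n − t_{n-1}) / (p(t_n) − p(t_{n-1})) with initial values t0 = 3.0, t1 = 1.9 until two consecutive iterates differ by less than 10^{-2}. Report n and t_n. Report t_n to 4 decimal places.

p(3.0) = 8.000000, p(1.9) = -16.871000
t2 = 1.900000 − (-16.871000)·(-1.100000)/(-24.871000) = 2.646174;  |Δ| = 0.746174
p(2.646174) = -1.992308
t3 = 2.646174 − (-1.992308)·(0.746174)/(14.878692) = 2.746090;  |Δ| = 0.099915
p(2.746090) = 0.616468
t4 = 2.746090 − 0.616468·(0.099915)/(2.608776) = 2.722479;  |Δ| = 0.023611
p(2.722479) = -0.014619
t5 = 2.722479 − (-0.014619)·(-0.023611)/(-0.631088) = 2.723026;  |Δ| = 0.000547
|t5 − t4| = 0.000547 < 10^{-2}

n = 5, t_n = 2.7230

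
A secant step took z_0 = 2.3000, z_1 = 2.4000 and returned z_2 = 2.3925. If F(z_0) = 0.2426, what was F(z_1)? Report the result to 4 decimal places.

The secant line through (2.3000, 0.2426) and (2.4000, F(z_1)) crosses zero at z_2 = 2.3925.
So (2.3000, 0.2426), (2.4000, F(z_1)), (2.3925, 0) are collinear:
F(z_1) = 0.2426 · (2.4000 − 2.3925) / (2.3000 − 2.3925) = 0.2426 · (0.007500)/(-0.092500) = -0.019670

-0.0197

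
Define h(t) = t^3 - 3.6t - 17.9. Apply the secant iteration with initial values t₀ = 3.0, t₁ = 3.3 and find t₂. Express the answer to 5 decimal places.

h(3.0) = -1.7000000, h(3.3) = 6.1570000
t₂ = 3.3000000 − 6.1570000·(3.3000000 − 3.0000000) / (6.1570000 − (-1.7000000)) = 3.3000000 − (1.8471000)/(7.8570000) = 3.0649103

3.06491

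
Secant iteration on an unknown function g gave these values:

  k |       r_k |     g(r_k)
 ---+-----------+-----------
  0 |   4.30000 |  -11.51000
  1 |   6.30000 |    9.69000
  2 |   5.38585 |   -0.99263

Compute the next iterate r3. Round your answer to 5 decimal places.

r3 = 5.38585 − (-0.99263)·(5.38585 − 6.30000) / (-0.99263 − 9.69000)
   = 5.38585 − (0.9074127)/(-10.6826300) = 5.4707928

5.47079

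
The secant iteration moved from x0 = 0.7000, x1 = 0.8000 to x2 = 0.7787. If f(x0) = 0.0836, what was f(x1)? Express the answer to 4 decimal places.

-0.0226

The secant line through (0.7000, 0.0836) and (0.8000, f(x1)) crosses zero at x2 = 0.7787.
So (0.7000, 0.0836), (0.8000, f(x1)), (0.7787, 0) are collinear:
f(x1) = 0.0836 · (0.8000 − 0.7787) / (0.7000 − 0.7787) = 0.0836 · (0.021300)/(-0.078700) = -0.022626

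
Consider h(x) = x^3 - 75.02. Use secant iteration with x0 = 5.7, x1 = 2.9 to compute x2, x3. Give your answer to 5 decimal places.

3.78161, 4.40342

h(5.7) = 110.1730000, h(2.9) = -50.6310000
x2 = 2.9000000 − (-50.6310000)·(2.9000000 − 5.7000000) / (-50.6310000 − 110.1730000) = 2.9000000 − (141.7668000)/(-160.8040000) = 3.7816124
h(3.7816124) = -20.9407028
x3 = 3.7816124 − (-20.9407028)·(3.7816124 − 2.9000000) / (-20.9407028 − (-50.6310000)) = 3.7816124 − (-18.4615832)/(29.6902972) = 4.4034177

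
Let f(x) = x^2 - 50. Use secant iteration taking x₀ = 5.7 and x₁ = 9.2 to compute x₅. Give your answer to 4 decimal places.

f(5.7) = -17.510000, f(9.2) = 34.640000
x₂ = 9.200000 − 34.640000·(9.200000 − 5.700000) / (34.640000 − (-17.510000)) = 9.200000 − (121.240000)/(52.150000) = 6.875168
f(6.875168) = -2.732068
x₃ = 6.875168 − (-2.732068)·(6.875168 − 9.200000) / (-2.732068 − 34.640000) = 6.875168 − (6.351600)/(-37.372068) = 7.045124
f(7.045124) = -0.366234
x₄ = 7.045124 − (-0.366234)·(7.045124 − 6.875168) / (-0.366234 − (-2.732068)) = 7.045124 − (-0.062244)/(2.365834) = 7.071433
f(7.071433) = 0.005164
x₅ = 7.071433 − 0.005164·(7.071433 − 7.045124) / (0.005164 − (-0.366234)) = 7.071433 − (0.000136)/(0.371397) = 7.071067

7.0711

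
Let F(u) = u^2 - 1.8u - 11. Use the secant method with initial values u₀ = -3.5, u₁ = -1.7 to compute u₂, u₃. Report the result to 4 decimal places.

F(-3.5) = 7.550000, F(-1.7) = -5.050000
u₂ = -1.700000 − (-5.050000)·(-1.700000 − (-3.500000)) / (-5.050000 − 7.550000) = -1.700000 − (-9.090000)/(-12.600000) = -2.421429
F(-2.421429) = -0.778112
u₃ = -2.421429 − (-0.778112)·(-2.421429 − (-1.700000)) / (-0.778112 − (-5.050000)) = -2.421429 − (0.561352)/(4.271888) = -2.552835

-2.4214, -2.5528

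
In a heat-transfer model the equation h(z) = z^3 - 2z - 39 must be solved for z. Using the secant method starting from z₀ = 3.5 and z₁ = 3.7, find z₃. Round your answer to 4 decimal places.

3.5875

h(3.5) = -3.125000, h(3.7) = 4.253000
z₂ = 3.700000 − 4.253000·(3.700000 − 3.500000) / (4.253000 − (-3.125000)) = 3.700000 − (0.850600)/(7.378000) = 3.584711
h(3.584711) = -0.105326
z₃ = 3.584711 − (-0.105326)·(3.584711 − 3.700000) / (-0.105326 − 4.253000) = 3.584711 − (0.012143)/(-4.358326) = 3.587497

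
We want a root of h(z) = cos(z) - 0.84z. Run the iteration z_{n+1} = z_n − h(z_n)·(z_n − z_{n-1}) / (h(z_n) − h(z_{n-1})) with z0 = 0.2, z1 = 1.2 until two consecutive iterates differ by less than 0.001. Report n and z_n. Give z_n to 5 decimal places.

h(0.2) = 0.8120666, h(1.2) = -0.6456422
z2 = 1.2000000 − (-0.6456422)·(1.0000000)/(-1.4577088) = 0.7570842;  |Δ| = 0.4429158
h(0.7570842) = 0.0908909
z3 = 0.7570842 − 0.0908909·(-0.4429158)/(0.7365332) = 0.8117417;  |Δ| = 0.0546575
h(0.8117417) = 0.0063729
z4 = 0.8117417 − 0.0063729·(0.0546575)/(-0.0845180) = 0.8158630;  |Δ| = 0.0041213
h(0.8158630) = -0.0000848
z5 = 0.8158630 − (-0.0000848)·(0.0041213)/(-0.0064577) = 0.8158089;  |Δ| = 0.0000541
|z5 − z4| = 0.0000541 < 0.001

n = 5, z_n = 0.81581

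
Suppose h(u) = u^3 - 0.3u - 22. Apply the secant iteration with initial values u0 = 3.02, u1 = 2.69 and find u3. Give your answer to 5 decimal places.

2.83825

h(3.02) = 4.6376080, h(2.69) = -3.3418910
u2 = 2.6900000 − (-3.3418910)·(2.6900000 − 3.0200000) / (-3.3418910 − 4.6376080) = 2.6900000 − (1.1028240)/(-7.9794990) = 2.8282072
h(2.8282072) = -0.2263235
u3 = 2.8282072 − (-0.2263235)·(2.8282072 − 2.6900000) / (-0.2263235 − (-3.3418910)) = 2.8282072 − (-0.0312795)/(3.1155675) = 2.8382469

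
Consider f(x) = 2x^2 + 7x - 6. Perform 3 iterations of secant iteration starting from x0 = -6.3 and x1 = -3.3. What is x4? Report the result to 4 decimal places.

-4.2071

f(-6.3) = 29.280000, f(-3.3) = -7.320000
x2 = -3.300000 − (-7.320000)·(-3.300000 − (-6.300000)) / (-7.320000 − 29.280000) = -3.300000 − (-21.960000)/(-36.600000) = -3.900000
f(-3.900000) = -2.880000
x3 = -3.900000 − (-2.880000)·(-3.900000 − (-3.300000)) / (-2.880000 − (-7.320000)) = -3.900000 − (1.728000)/(4.440000) = -4.289189
f(-4.289189) = 0.769963
x4 = -4.289189 − 0.769963·(-4.289189 − (-3.900000)) / (0.769963 − (-2.880000)) = -4.289189 − (-0.299661)/(3.649963) = -4.207089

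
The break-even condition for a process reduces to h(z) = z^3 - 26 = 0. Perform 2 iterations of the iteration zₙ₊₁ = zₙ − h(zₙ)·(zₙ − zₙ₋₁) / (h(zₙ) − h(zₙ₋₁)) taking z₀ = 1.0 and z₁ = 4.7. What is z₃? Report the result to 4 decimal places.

2.4525

h(1.0) = -25.000000, h(4.7) = 77.823000
z₂ = 4.700000 − 77.823000·(4.700000 − 1.000000) / (77.823000 − (-25.000000)) = 4.700000 − (287.945100)/(102.823000) = 1.899604
h(1.899604) = -19.145286
z₃ = 1.899604 − (-19.145286)·(1.899604 − 4.700000) / (-19.145286 − 77.823000) = 1.899604 − (53.614379)/(-96.968286) = 2.452511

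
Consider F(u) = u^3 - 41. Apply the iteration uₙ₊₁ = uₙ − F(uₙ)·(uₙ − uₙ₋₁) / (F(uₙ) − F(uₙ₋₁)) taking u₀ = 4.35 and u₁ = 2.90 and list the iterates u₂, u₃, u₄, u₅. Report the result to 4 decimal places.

3.3158, 3.4724, 3.4473, 3.4482

F(4.35) = 41.312875, F(2.90) = -16.611000
u₂ = 2.900000 − (-16.611000)·(2.900000 − 4.350000) / (-16.611000 − 41.312875) = 2.900000 − (24.085950)/(-57.923875) = 3.315821
F(3.315821) = -4.543654
u₃ = 3.315821 − (-4.543654)·(3.315821 − 2.900000) / (-4.543654 − (-16.611000)) = 3.315821 − (-1.889346)/(12.067346) = 3.472388
F(3.472388) = 0.868227
u₄ = 3.472388 − 0.868227·(3.472388 − 3.315821) / (0.868227 − (-4.543654)) = 3.472388 − (0.135936)/(5.411881) = 3.447270
F(3.447270) = -0.033795
u₅ = 3.447270 − (-0.033795)·(3.447270 − 3.472388) / (-0.033795 − 0.868227) = 3.447270 − (0.000849)/(-0.902022) = 3.448211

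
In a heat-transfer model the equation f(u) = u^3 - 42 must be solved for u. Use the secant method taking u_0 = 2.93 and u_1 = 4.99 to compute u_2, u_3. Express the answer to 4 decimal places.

f(2.93) = -16.846243, f(4.99) = 82.251499
u_2 = 4.990000 − 82.251499·(4.990000 − 2.930000) / (82.251499 − (-16.846243)) = 4.990000 − (169.438088)/(99.097742) = 3.280192
f(3.280192) = -6.706243
u_3 = 3.280192 − (-6.706243)·(3.280192 − 4.990000) / (-6.706243 − 82.251499) = 3.280192 − (11.466386)/(-88.957742) = 3.409089

3.2802, 3.4091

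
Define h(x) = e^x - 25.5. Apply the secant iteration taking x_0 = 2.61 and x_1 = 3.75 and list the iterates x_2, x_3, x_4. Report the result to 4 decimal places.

h(2.61) = -11.900949, h(3.75) = 17.021082
x_2 = 3.750000 − 17.021082·(3.750000 − 2.610000) / (17.021082 − (-11.900949)) = 3.750000 − (19.404033)/(28.922031) = 3.079092
h(3.079092) = -3.761354
x_3 = 3.079092 − (-3.761354)·(3.079092 − 3.750000) / (-3.761354 − 17.021082) = 3.079092 − (2.523524)/(-20.782436) = 3.200517
h(3.200517) = -0.954773
x_4 = 3.200517 − (-0.954773)·(3.200517 − 3.079092) / (-0.954773 − (-3.761354)) = 3.200517 − (-0.115934)/(2.806581) = 3.241825

3.0791, 3.2005, 3.2418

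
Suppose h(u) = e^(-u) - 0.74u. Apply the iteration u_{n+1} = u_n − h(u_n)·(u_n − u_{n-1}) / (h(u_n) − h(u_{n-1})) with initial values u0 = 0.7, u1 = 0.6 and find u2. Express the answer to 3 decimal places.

h(0.7) = -0.02141, h(0.6) = 0.10481
u2 = 0.60000 − 0.10481·(0.60000 − 0.70000) / (0.10481 − (-0.02141)) = 0.60000 − (-0.01048)/(0.12623) = 0.68303

0.683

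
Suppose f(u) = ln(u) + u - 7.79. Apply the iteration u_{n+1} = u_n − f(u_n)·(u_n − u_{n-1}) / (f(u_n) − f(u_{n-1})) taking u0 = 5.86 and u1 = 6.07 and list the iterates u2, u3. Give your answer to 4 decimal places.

f(5.86) = -0.161850, f(6.07) = 0.083359
u2 = 6.070000 − 0.083359·(6.070000 − 5.860000) / (0.083359 − (-0.161850)) = 6.070000 − (0.017505)/(0.245209) = 5.998611
f(5.998611) = 0.000139
u3 = 5.998611 − 0.000139·(5.998611 − 6.070000) / (0.000139 − 0.083359) = 5.998611 − (-0.000010)/(-0.083220) = 5.998492

5.9986, 5.9985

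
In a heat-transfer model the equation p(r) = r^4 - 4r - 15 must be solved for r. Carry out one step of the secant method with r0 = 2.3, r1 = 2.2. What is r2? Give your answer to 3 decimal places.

2.209

p(2.3) = 3.78410, p(2.2) = -0.37440
r2 = 2.20000 − (-0.37440)·(2.20000 − 2.30000) / (-0.37440 − 3.78410) = 2.20000 − (0.03744)/(-4.15850) = 2.20900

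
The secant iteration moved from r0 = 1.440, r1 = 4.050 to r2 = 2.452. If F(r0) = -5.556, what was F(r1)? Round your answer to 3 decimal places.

8.773

The secant line through (1.440, -5.556) and (4.050, F(r1)) crosses zero at r2 = 2.452.
So (1.440, -5.556), (4.050, F(r1)), (2.452, 0) are collinear:
F(r1) = -5.556 · (4.050 − 2.452) / (1.440 − 2.452) = -5.556 · (1.59800)/(-1.01200) = 8.77321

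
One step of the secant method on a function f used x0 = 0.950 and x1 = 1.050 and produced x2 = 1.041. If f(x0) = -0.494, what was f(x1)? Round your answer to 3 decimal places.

The secant line through (0.950, -0.494) and (1.050, f(x1)) crosses zero at x2 = 1.041.
So (0.950, -0.494), (1.050, f(x1)), (1.041, 0) are collinear:
f(x1) = -0.494 · (1.050 − 1.041) / (0.950 − 1.041) = -0.494 · (0.00900)/(-0.09100) = 0.04886

0.049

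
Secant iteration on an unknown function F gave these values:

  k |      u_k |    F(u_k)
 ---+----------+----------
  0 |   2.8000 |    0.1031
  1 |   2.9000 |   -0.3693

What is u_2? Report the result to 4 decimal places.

u_2 = 2.9000 − (-0.3693)·(2.9000 − 2.8000) / (-0.3693 − 0.1031)
   = 2.9000 − (-0.036930)/(-0.472400) = 2.821825

2.8218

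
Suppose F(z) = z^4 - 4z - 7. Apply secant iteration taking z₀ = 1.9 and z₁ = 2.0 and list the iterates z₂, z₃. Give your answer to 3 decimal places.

1.961, 1.963

F(1.9) = -1.56790, F(2.0) = 1.00000
z₂ = 2.00000 − 1.00000·(2.00000 − 1.90000) / (1.00000 − (-1.56790)) = 2.00000 − (0.10000)/(2.56790) = 1.96106
F(1.96106) = -0.05446
z₃ = 1.96106 − (-0.05446)·(1.96106 − 2.00000) / (-0.05446 − 1.00000) = 1.96106 − (0.00212)/(-1.05446) = 1.96307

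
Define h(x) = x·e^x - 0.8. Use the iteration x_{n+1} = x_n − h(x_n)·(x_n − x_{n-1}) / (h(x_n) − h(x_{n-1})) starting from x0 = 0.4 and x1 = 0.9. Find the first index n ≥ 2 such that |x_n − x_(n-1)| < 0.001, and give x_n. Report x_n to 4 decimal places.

n = 5, x_n = 0.4901

h(0.4) = -0.203270, h(0.9) = 1.413643
x2 = 0.900000 − 1.413643·(0.500000)/(1.616913) = 0.462857;  |Δ| = 0.437143
h(0.462857) = -0.064701
x3 = 0.462857 − (-0.064701)·(-0.437143)/(-1.478344) = 0.481990;  |Δ| = 0.019132
h(0.481990) = -0.019518
x4 = 0.481990 − (-0.019518)·(0.019132)/(0.045184) = 0.490254;  |Δ| = 0.008264
h(0.490254) = 0.000453
x5 = 0.490254 − 0.000453·(0.008264)/(0.019971) = 0.490067;  |Δ| = 0.000187
|x5 − x4| = 0.000187 < 0.001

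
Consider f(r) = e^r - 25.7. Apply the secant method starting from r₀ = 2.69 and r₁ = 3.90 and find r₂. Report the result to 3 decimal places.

3.073

f(2.69) = -10.96832, f(3.90) = 23.70245
r₂ = 3.90000 − 23.70245·(3.90000 − 2.69000) / (23.70245 − (-10.96832)) = 3.90000 − (28.67996)/(34.67077) = 3.07279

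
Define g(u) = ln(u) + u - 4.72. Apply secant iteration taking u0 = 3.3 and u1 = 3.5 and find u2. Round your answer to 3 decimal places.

3.475

g(3.3) = -0.22608, g(3.5) = 0.03276
u2 = 3.50000 − 0.03276·(3.50000 − 3.30000) / (0.03276 − (-0.22608)) = 3.50000 − (0.00655)/(0.25884) = 3.47468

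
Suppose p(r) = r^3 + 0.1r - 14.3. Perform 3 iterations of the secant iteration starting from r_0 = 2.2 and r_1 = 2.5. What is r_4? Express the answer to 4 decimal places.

2.4135

p(2.2) = -3.432000, p(2.5) = 1.575000
r_2 = 2.500000 − 1.575000·(2.500000 − 2.200000) / (1.575000 − (-3.432000)) = 2.500000 − (0.472500)/(5.007000) = 2.405632
p(2.405632) = -0.137885
r_3 = 2.405632 − (-0.137885)·(2.405632 − 2.500000) / (-0.137885 − 1.575000) = 2.405632 − (0.013012)/(-1.712885) = 2.413229
p(2.413229) = -0.004824
r_4 = 2.413229 − (-0.004824)·(2.413229 − 2.405632) / (-0.004824 − (-0.137885)) = 2.413229 − (-0.000037)/(0.133061) = 2.413504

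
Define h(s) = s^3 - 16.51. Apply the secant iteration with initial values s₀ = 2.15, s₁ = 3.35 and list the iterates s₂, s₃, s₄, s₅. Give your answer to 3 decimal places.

2.435, 2.517, 2.548, 2.546

h(2.15) = -6.57163, h(3.35) = 21.08538
s₂ = 3.35000 − 21.08538·(3.35000 − 2.15000) / (21.08538 − (-6.57163)) = 3.35000 − (25.30245)/(27.65700) = 2.43513
h(2.43513) = -2.06995
s₃ = 2.43513 − (-2.06995)·(2.43513 − 3.35000) / (-2.06995 − 21.08538) = 2.43513 − (1.89373)/(-23.15533) = 2.51692
h(2.51692) = -0.56564
s₄ = 2.51692 − (-0.56564)·(2.51692 − 2.43513) / (-0.56564 − (-2.06995)) = 2.51692 − (-0.04626)/(1.50431) = 2.54767
h(2.54767) = 0.02595
s₅ = 2.54767 − 0.02595·(2.54767 − 2.51692) / (0.02595 − (-0.56564)) = 2.54767 − (0.00080)/(0.59159) = 2.54632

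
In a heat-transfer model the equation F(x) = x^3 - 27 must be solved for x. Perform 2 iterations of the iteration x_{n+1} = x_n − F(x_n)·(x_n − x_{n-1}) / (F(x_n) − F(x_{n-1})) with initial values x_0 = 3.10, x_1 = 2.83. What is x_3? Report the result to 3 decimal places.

3.000

F(3.10) = 2.79100, F(2.83) = -4.33481
x_2 = 2.83000 − (-4.33481)·(2.83000 − 3.10000) / (-4.33481 − 2.79100) = 2.83000 − (1.17040)/(-7.12581) = 2.99425
F(2.99425) = -0.15501
x_3 = 2.99425 − (-0.15501)·(2.99425 − 2.83000) / (-0.15501 − (-4.33481)) = 2.99425 − (-0.02546)/(4.17980) = 3.00034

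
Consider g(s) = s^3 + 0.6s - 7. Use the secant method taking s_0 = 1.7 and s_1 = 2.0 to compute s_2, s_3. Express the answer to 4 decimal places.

1.7980, 1.8075

g(1.7) = -1.067000, g(2.0) = 2.200000
s_2 = 2.000000 − 2.200000·(2.000000 − 1.700000) / (2.200000 − (-1.067000)) = 2.000000 − (0.660000)/(3.267000) = 1.797980
g(1.797980) = -0.108826
s_3 = 1.797980 − (-0.108826)·(1.797980 − 2.000000) / (-0.108826 − 2.200000) = 1.797980 − (0.021985)/(-2.308826) = 1.807502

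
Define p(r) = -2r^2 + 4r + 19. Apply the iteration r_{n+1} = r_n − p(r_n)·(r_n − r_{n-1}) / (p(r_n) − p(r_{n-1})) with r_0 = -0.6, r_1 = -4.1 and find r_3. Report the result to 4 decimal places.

p(-0.6) = 15.880000, p(-4.1) = -31.020000
r_2 = -4.100000 − (-31.020000)·(-4.100000 − (-0.600000)) / (-31.020000 − 15.880000) = -4.100000 − (108.570000)/(-46.900000) = -1.785075
p(-1.785075) = 5.486719
r_3 = -1.785075 − 5.486719·(-1.785075 − (-4.100000)) / (5.486719 − (-31.020000)) = -1.785075 − (12.701344)/(36.506719) = -2.132993

-2.1330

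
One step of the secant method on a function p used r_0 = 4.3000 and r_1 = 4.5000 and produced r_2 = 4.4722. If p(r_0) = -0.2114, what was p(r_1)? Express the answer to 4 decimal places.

The secant line through (4.3000, -0.2114) and (4.5000, p(r_1)) crosses zero at r_2 = 4.4722.
So (4.3000, -0.2114), (4.5000, p(r_1)), (4.4722, 0) are collinear:
p(r_1) = -0.2114 · (4.5000 − 4.4722) / (4.3000 − 4.4722) = -0.2114 · (0.027800)/(-0.172200) = 0.034128

0.0341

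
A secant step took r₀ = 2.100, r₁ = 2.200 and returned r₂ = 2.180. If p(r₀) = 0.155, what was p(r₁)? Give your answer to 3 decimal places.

The secant line through (2.100, 0.155) and (2.200, p(r₁)) crosses zero at r₂ = 2.180.
So (2.100, 0.155), (2.200, p(r₁)), (2.180, 0) are collinear:
p(r₁) = 0.155 · (2.200 − 2.180) / (2.100 − 2.180) = 0.155 · (0.02000)/(-0.08000) = -0.03875

-0.039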